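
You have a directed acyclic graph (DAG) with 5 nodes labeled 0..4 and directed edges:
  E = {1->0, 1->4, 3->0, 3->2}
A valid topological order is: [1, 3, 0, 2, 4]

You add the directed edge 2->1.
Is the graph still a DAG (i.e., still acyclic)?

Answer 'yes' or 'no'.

Answer: yes

Derivation:
Given toposort: [1, 3, 0, 2, 4]
Position of 2: index 3; position of 1: index 0
New edge 2->1: backward (u after v in old order)
Backward edge: old toposort is now invalid. Check if this creates a cycle.
Does 1 already reach 2? Reachable from 1: [0, 1, 4]. NO -> still a DAG (reorder needed).
Still a DAG? yes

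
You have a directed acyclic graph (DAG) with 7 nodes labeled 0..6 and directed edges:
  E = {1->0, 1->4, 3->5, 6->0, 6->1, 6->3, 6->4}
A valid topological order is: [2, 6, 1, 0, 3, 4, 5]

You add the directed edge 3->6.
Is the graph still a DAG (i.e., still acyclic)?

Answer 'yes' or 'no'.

Given toposort: [2, 6, 1, 0, 3, 4, 5]
Position of 3: index 4; position of 6: index 1
New edge 3->6: backward (u after v in old order)
Backward edge: old toposort is now invalid. Check if this creates a cycle.
Does 6 already reach 3? Reachable from 6: [0, 1, 3, 4, 5, 6]. YES -> cycle!
Still a DAG? no

Answer: no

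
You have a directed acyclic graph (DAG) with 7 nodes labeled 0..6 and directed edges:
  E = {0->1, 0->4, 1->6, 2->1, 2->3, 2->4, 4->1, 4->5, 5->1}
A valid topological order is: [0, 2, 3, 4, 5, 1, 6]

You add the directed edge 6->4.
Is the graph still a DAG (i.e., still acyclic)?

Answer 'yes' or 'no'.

Given toposort: [0, 2, 3, 4, 5, 1, 6]
Position of 6: index 6; position of 4: index 3
New edge 6->4: backward (u after v in old order)
Backward edge: old toposort is now invalid. Check if this creates a cycle.
Does 4 already reach 6? Reachable from 4: [1, 4, 5, 6]. YES -> cycle!
Still a DAG? no

Answer: no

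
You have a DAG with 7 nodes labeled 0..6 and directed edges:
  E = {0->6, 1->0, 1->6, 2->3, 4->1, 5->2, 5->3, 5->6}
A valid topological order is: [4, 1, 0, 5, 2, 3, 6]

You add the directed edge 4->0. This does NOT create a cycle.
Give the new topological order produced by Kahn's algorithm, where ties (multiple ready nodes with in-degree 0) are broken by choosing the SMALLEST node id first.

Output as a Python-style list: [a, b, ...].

Answer: [4, 1, 0, 5, 2, 3, 6]

Derivation:
Old toposort: [4, 1, 0, 5, 2, 3, 6]
Added edge: 4->0
Position of 4 (0) < position of 0 (2). Old order still valid.
Run Kahn's algorithm (break ties by smallest node id):
  initial in-degrees: [2, 1, 1, 2, 0, 0, 3]
  ready (indeg=0): [4, 5]
  pop 4: indeg[0]->1; indeg[1]->0 | ready=[1, 5] | order so far=[4]
  pop 1: indeg[0]->0; indeg[6]->2 | ready=[0, 5] | order so far=[4, 1]
  pop 0: indeg[6]->1 | ready=[5] | order so far=[4, 1, 0]
  pop 5: indeg[2]->0; indeg[3]->1; indeg[6]->0 | ready=[2, 6] | order so far=[4, 1, 0, 5]
  pop 2: indeg[3]->0 | ready=[3, 6] | order so far=[4, 1, 0, 5, 2]
  pop 3: no out-edges | ready=[6] | order so far=[4, 1, 0, 5, 2, 3]
  pop 6: no out-edges | ready=[] | order so far=[4, 1, 0, 5, 2, 3, 6]
  Result: [4, 1, 0, 5, 2, 3, 6]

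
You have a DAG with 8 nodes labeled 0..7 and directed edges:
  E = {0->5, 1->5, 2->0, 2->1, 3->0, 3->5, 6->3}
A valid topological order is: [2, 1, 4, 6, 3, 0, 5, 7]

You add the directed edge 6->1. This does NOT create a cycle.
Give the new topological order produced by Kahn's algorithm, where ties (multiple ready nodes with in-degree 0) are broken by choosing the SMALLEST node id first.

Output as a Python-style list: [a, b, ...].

Old toposort: [2, 1, 4, 6, 3, 0, 5, 7]
Added edge: 6->1
Position of 6 (3) > position of 1 (1). Must reorder: 6 must now come before 1.
Run Kahn's algorithm (break ties by smallest node id):
  initial in-degrees: [2, 2, 0, 1, 0, 3, 0, 0]
  ready (indeg=0): [2, 4, 6, 7]
  pop 2: indeg[0]->1; indeg[1]->1 | ready=[4, 6, 7] | order so far=[2]
  pop 4: no out-edges | ready=[6, 7] | order so far=[2, 4]
  pop 6: indeg[1]->0; indeg[3]->0 | ready=[1, 3, 7] | order so far=[2, 4, 6]
  pop 1: indeg[5]->2 | ready=[3, 7] | order so far=[2, 4, 6, 1]
  pop 3: indeg[0]->0; indeg[5]->1 | ready=[0, 7] | order so far=[2, 4, 6, 1, 3]
  pop 0: indeg[5]->0 | ready=[5, 7] | order so far=[2, 4, 6, 1, 3, 0]
  pop 5: no out-edges | ready=[7] | order so far=[2, 4, 6, 1, 3, 0, 5]
  pop 7: no out-edges | ready=[] | order so far=[2, 4, 6, 1, 3, 0, 5, 7]
  Result: [2, 4, 6, 1, 3, 0, 5, 7]

Answer: [2, 4, 6, 1, 3, 0, 5, 7]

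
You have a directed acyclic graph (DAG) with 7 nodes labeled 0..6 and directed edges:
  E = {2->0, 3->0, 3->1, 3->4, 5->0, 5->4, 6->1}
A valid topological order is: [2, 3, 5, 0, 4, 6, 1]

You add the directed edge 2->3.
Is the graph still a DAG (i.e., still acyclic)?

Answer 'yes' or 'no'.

Answer: yes

Derivation:
Given toposort: [2, 3, 5, 0, 4, 6, 1]
Position of 2: index 0; position of 3: index 1
New edge 2->3: forward
Forward edge: respects the existing order. Still a DAG, same toposort still valid.
Still a DAG? yes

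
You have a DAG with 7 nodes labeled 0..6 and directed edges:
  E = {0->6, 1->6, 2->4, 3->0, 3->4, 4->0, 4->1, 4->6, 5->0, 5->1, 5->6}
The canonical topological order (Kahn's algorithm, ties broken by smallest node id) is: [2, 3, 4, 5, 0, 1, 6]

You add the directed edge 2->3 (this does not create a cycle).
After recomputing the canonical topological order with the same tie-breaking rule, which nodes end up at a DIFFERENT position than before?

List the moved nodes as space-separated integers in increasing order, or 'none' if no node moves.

Answer: none

Derivation:
Old toposort: [2, 3, 4, 5, 0, 1, 6]
Added edge 2->3
Recompute Kahn (smallest-id tiebreak):
  initial in-degrees: [3, 2, 0, 1, 2, 0, 4]
  ready (indeg=0): [2, 5]
  pop 2: indeg[3]->0; indeg[4]->1 | ready=[3, 5] | order so far=[2]
  pop 3: indeg[0]->2; indeg[4]->0 | ready=[4, 5] | order so far=[2, 3]
  pop 4: indeg[0]->1; indeg[1]->1; indeg[6]->3 | ready=[5] | order so far=[2, 3, 4]
  pop 5: indeg[0]->0; indeg[1]->0; indeg[6]->2 | ready=[0, 1] | order so far=[2, 3, 4, 5]
  pop 0: indeg[6]->1 | ready=[1] | order so far=[2, 3, 4, 5, 0]
  pop 1: indeg[6]->0 | ready=[6] | order so far=[2, 3, 4, 5, 0, 1]
  pop 6: no out-edges | ready=[] | order so far=[2, 3, 4, 5, 0, 1, 6]
New canonical toposort: [2, 3, 4, 5, 0, 1, 6]
Compare positions:
  Node 0: index 4 -> 4 (same)
  Node 1: index 5 -> 5 (same)
  Node 2: index 0 -> 0 (same)
  Node 3: index 1 -> 1 (same)
  Node 4: index 2 -> 2 (same)
  Node 5: index 3 -> 3 (same)
  Node 6: index 6 -> 6 (same)
Nodes that changed position: none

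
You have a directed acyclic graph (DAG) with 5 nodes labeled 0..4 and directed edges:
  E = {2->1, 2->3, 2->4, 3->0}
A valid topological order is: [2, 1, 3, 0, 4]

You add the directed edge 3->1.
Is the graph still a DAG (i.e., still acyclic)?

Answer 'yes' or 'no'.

Given toposort: [2, 1, 3, 0, 4]
Position of 3: index 2; position of 1: index 1
New edge 3->1: backward (u after v in old order)
Backward edge: old toposort is now invalid. Check if this creates a cycle.
Does 1 already reach 3? Reachable from 1: [1]. NO -> still a DAG (reorder needed).
Still a DAG? yes

Answer: yes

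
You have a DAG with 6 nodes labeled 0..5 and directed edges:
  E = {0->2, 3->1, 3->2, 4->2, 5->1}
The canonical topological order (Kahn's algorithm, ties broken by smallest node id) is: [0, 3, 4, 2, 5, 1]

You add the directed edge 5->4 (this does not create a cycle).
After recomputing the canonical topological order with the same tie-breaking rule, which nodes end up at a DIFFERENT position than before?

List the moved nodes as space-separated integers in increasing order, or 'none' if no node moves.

Answer: 1 2 4 5

Derivation:
Old toposort: [0, 3, 4, 2, 5, 1]
Added edge 5->4
Recompute Kahn (smallest-id tiebreak):
  initial in-degrees: [0, 2, 3, 0, 1, 0]
  ready (indeg=0): [0, 3, 5]
  pop 0: indeg[2]->2 | ready=[3, 5] | order so far=[0]
  pop 3: indeg[1]->1; indeg[2]->1 | ready=[5] | order so far=[0, 3]
  pop 5: indeg[1]->0; indeg[4]->0 | ready=[1, 4] | order so far=[0, 3, 5]
  pop 1: no out-edges | ready=[4] | order so far=[0, 3, 5, 1]
  pop 4: indeg[2]->0 | ready=[2] | order so far=[0, 3, 5, 1, 4]
  pop 2: no out-edges | ready=[] | order so far=[0, 3, 5, 1, 4, 2]
New canonical toposort: [0, 3, 5, 1, 4, 2]
Compare positions:
  Node 0: index 0 -> 0 (same)
  Node 1: index 5 -> 3 (moved)
  Node 2: index 3 -> 5 (moved)
  Node 3: index 1 -> 1 (same)
  Node 4: index 2 -> 4 (moved)
  Node 5: index 4 -> 2 (moved)
Nodes that changed position: 1 2 4 5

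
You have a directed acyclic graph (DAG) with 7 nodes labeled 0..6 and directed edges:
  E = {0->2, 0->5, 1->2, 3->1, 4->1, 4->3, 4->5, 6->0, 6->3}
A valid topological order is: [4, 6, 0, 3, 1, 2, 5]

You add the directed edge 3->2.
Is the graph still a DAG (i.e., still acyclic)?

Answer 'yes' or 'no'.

Answer: yes

Derivation:
Given toposort: [4, 6, 0, 3, 1, 2, 5]
Position of 3: index 3; position of 2: index 5
New edge 3->2: forward
Forward edge: respects the existing order. Still a DAG, same toposort still valid.
Still a DAG? yes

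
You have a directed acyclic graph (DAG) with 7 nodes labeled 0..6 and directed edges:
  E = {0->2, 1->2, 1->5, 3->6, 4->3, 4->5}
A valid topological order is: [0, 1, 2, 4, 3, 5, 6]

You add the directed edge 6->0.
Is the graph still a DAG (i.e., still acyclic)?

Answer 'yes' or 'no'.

Answer: yes

Derivation:
Given toposort: [0, 1, 2, 4, 3, 5, 6]
Position of 6: index 6; position of 0: index 0
New edge 6->0: backward (u after v in old order)
Backward edge: old toposort is now invalid. Check if this creates a cycle.
Does 0 already reach 6? Reachable from 0: [0, 2]. NO -> still a DAG (reorder needed).
Still a DAG? yes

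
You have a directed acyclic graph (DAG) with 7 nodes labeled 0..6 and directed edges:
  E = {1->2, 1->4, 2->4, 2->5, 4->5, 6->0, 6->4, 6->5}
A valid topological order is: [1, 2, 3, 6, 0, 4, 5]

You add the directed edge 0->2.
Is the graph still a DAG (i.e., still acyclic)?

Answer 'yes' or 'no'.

Answer: yes

Derivation:
Given toposort: [1, 2, 3, 6, 0, 4, 5]
Position of 0: index 4; position of 2: index 1
New edge 0->2: backward (u after v in old order)
Backward edge: old toposort is now invalid. Check if this creates a cycle.
Does 2 already reach 0? Reachable from 2: [2, 4, 5]. NO -> still a DAG (reorder needed).
Still a DAG? yes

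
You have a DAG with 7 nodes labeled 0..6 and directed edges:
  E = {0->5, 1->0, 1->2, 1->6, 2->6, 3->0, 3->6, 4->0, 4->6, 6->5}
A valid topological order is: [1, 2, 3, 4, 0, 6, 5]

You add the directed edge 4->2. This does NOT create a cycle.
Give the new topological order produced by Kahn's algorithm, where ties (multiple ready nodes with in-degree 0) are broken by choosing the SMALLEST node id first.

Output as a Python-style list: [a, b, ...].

Answer: [1, 3, 4, 0, 2, 6, 5]

Derivation:
Old toposort: [1, 2, 3, 4, 0, 6, 5]
Added edge: 4->2
Position of 4 (3) > position of 2 (1). Must reorder: 4 must now come before 2.
Run Kahn's algorithm (break ties by smallest node id):
  initial in-degrees: [3, 0, 2, 0, 0, 2, 4]
  ready (indeg=0): [1, 3, 4]
  pop 1: indeg[0]->2; indeg[2]->1; indeg[6]->3 | ready=[3, 4] | order so far=[1]
  pop 3: indeg[0]->1; indeg[6]->2 | ready=[4] | order so far=[1, 3]
  pop 4: indeg[0]->0; indeg[2]->0; indeg[6]->1 | ready=[0, 2] | order so far=[1, 3, 4]
  pop 0: indeg[5]->1 | ready=[2] | order so far=[1, 3, 4, 0]
  pop 2: indeg[6]->0 | ready=[6] | order so far=[1, 3, 4, 0, 2]
  pop 6: indeg[5]->0 | ready=[5] | order so far=[1, 3, 4, 0, 2, 6]
  pop 5: no out-edges | ready=[] | order so far=[1, 3, 4, 0, 2, 6, 5]
  Result: [1, 3, 4, 0, 2, 6, 5]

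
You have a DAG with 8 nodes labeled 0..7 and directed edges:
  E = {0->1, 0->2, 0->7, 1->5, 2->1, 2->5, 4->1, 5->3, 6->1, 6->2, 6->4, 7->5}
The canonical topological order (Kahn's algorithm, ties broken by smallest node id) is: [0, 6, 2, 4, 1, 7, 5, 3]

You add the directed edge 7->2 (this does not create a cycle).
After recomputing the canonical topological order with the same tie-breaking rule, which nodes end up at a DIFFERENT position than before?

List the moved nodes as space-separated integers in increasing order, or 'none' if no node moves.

Old toposort: [0, 6, 2, 4, 1, 7, 5, 3]
Added edge 7->2
Recompute Kahn (smallest-id tiebreak):
  initial in-degrees: [0, 4, 3, 1, 1, 3, 0, 1]
  ready (indeg=0): [0, 6]
  pop 0: indeg[1]->3; indeg[2]->2; indeg[7]->0 | ready=[6, 7] | order so far=[0]
  pop 6: indeg[1]->2; indeg[2]->1; indeg[4]->0 | ready=[4, 7] | order so far=[0, 6]
  pop 4: indeg[1]->1 | ready=[7] | order so far=[0, 6, 4]
  pop 7: indeg[2]->0; indeg[5]->2 | ready=[2] | order so far=[0, 6, 4, 7]
  pop 2: indeg[1]->0; indeg[5]->1 | ready=[1] | order so far=[0, 6, 4, 7, 2]
  pop 1: indeg[5]->0 | ready=[5] | order so far=[0, 6, 4, 7, 2, 1]
  pop 5: indeg[3]->0 | ready=[3] | order so far=[0, 6, 4, 7, 2, 1, 5]
  pop 3: no out-edges | ready=[] | order so far=[0, 6, 4, 7, 2, 1, 5, 3]
New canonical toposort: [0, 6, 4, 7, 2, 1, 5, 3]
Compare positions:
  Node 0: index 0 -> 0 (same)
  Node 1: index 4 -> 5 (moved)
  Node 2: index 2 -> 4 (moved)
  Node 3: index 7 -> 7 (same)
  Node 4: index 3 -> 2 (moved)
  Node 5: index 6 -> 6 (same)
  Node 6: index 1 -> 1 (same)
  Node 7: index 5 -> 3 (moved)
Nodes that changed position: 1 2 4 7

Answer: 1 2 4 7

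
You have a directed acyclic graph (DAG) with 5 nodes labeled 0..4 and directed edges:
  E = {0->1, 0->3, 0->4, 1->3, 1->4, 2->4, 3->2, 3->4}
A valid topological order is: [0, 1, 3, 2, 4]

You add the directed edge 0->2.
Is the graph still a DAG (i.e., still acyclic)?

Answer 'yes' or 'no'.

Given toposort: [0, 1, 3, 2, 4]
Position of 0: index 0; position of 2: index 3
New edge 0->2: forward
Forward edge: respects the existing order. Still a DAG, same toposort still valid.
Still a DAG? yes

Answer: yes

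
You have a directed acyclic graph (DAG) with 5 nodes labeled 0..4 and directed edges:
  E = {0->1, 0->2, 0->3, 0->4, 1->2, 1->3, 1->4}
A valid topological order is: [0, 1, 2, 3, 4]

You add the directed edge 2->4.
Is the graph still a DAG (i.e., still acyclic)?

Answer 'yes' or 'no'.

Given toposort: [0, 1, 2, 3, 4]
Position of 2: index 2; position of 4: index 4
New edge 2->4: forward
Forward edge: respects the existing order. Still a DAG, same toposort still valid.
Still a DAG? yes

Answer: yes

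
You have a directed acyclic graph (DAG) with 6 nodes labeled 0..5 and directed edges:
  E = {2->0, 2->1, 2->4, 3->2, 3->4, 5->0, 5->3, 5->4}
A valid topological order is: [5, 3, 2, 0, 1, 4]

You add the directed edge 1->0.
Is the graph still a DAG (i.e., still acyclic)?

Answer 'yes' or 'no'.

Answer: yes

Derivation:
Given toposort: [5, 3, 2, 0, 1, 4]
Position of 1: index 4; position of 0: index 3
New edge 1->0: backward (u after v in old order)
Backward edge: old toposort is now invalid. Check if this creates a cycle.
Does 0 already reach 1? Reachable from 0: [0]. NO -> still a DAG (reorder needed).
Still a DAG? yes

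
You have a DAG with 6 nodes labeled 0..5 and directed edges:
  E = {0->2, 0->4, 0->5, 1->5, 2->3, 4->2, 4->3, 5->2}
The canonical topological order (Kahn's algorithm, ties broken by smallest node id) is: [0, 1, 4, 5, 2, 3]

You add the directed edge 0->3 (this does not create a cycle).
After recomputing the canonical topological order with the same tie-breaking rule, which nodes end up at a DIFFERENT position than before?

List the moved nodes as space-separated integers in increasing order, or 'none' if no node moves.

Old toposort: [0, 1, 4, 5, 2, 3]
Added edge 0->3
Recompute Kahn (smallest-id tiebreak):
  initial in-degrees: [0, 0, 3, 3, 1, 2]
  ready (indeg=0): [0, 1]
  pop 0: indeg[2]->2; indeg[3]->2; indeg[4]->0; indeg[5]->1 | ready=[1, 4] | order so far=[0]
  pop 1: indeg[5]->0 | ready=[4, 5] | order so far=[0, 1]
  pop 4: indeg[2]->1; indeg[3]->1 | ready=[5] | order so far=[0, 1, 4]
  pop 5: indeg[2]->0 | ready=[2] | order so far=[0, 1, 4, 5]
  pop 2: indeg[3]->0 | ready=[3] | order so far=[0, 1, 4, 5, 2]
  pop 3: no out-edges | ready=[] | order so far=[0, 1, 4, 5, 2, 3]
New canonical toposort: [0, 1, 4, 5, 2, 3]
Compare positions:
  Node 0: index 0 -> 0 (same)
  Node 1: index 1 -> 1 (same)
  Node 2: index 4 -> 4 (same)
  Node 3: index 5 -> 5 (same)
  Node 4: index 2 -> 2 (same)
  Node 5: index 3 -> 3 (same)
Nodes that changed position: none

Answer: none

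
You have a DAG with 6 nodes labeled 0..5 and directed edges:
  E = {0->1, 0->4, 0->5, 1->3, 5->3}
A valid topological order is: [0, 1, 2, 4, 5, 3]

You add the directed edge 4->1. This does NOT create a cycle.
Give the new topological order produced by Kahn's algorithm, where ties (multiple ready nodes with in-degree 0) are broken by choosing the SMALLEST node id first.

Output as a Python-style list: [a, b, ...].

Old toposort: [0, 1, 2, 4, 5, 3]
Added edge: 4->1
Position of 4 (3) > position of 1 (1). Must reorder: 4 must now come before 1.
Run Kahn's algorithm (break ties by smallest node id):
  initial in-degrees: [0, 2, 0, 2, 1, 1]
  ready (indeg=0): [0, 2]
  pop 0: indeg[1]->1; indeg[4]->0; indeg[5]->0 | ready=[2, 4, 5] | order so far=[0]
  pop 2: no out-edges | ready=[4, 5] | order so far=[0, 2]
  pop 4: indeg[1]->0 | ready=[1, 5] | order so far=[0, 2, 4]
  pop 1: indeg[3]->1 | ready=[5] | order so far=[0, 2, 4, 1]
  pop 5: indeg[3]->0 | ready=[3] | order so far=[0, 2, 4, 1, 5]
  pop 3: no out-edges | ready=[] | order so far=[0, 2, 4, 1, 5, 3]
  Result: [0, 2, 4, 1, 5, 3]

Answer: [0, 2, 4, 1, 5, 3]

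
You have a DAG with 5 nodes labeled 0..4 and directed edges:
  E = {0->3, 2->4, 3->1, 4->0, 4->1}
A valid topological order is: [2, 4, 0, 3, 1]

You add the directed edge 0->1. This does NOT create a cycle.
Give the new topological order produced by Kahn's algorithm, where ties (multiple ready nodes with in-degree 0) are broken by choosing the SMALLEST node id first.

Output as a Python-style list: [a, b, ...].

Answer: [2, 4, 0, 3, 1]

Derivation:
Old toposort: [2, 4, 0, 3, 1]
Added edge: 0->1
Position of 0 (2) < position of 1 (4). Old order still valid.
Run Kahn's algorithm (break ties by smallest node id):
  initial in-degrees: [1, 3, 0, 1, 1]
  ready (indeg=0): [2]
  pop 2: indeg[4]->0 | ready=[4] | order so far=[2]
  pop 4: indeg[0]->0; indeg[1]->2 | ready=[0] | order so far=[2, 4]
  pop 0: indeg[1]->1; indeg[3]->0 | ready=[3] | order so far=[2, 4, 0]
  pop 3: indeg[1]->0 | ready=[1] | order so far=[2, 4, 0, 3]
  pop 1: no out-edges | ready=[] | order so far=[2, 4, 0, 3, 1]
  Result: [2, 4, 0, 3, 1]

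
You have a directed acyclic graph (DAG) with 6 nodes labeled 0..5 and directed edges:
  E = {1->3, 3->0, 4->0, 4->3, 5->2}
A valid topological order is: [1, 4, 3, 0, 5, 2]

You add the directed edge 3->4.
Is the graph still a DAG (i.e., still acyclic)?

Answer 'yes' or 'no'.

Given toposort: [1, 4, 3, 0, 5, 2]
Position of 3: index 2; position of 4: index 1
New edge 3->4: backward (u after v in old order)
Backward edge: old toposort is now invalid. Check if this creates a cycle.
Does 4 already reach 3? Reachable from 4: [0, 3, 4]. YES -> cycle!
Still a DAG? no

Answer: no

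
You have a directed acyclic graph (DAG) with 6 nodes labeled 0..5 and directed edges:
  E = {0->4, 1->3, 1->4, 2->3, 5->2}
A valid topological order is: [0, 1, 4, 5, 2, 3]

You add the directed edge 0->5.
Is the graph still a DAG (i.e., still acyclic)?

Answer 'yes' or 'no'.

Answer: yes

Derivation:
Given toposort: [0, 1, 4, 5, 2, 3]
Position of 0: index 0; position of 5: index 3
New edge 0->5: forward
Forward edge: respects the existing order. Still a DAG, same toposort still valid.
Still a DAG? yes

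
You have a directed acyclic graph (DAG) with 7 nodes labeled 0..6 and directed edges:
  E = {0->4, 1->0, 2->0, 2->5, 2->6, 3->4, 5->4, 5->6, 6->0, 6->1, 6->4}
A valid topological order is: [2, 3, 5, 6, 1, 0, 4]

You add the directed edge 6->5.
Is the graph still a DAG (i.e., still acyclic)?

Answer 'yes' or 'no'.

Answer: no

Derivation:
Given toposort: [2, 3, 5, 6, 1, 0, 4]
Position of 6: index 3; position of 5: index 2
New edge 6->5: backward (u after v in old order)
Backward edge: old toposort is now invalid. Check if this creates a cycle.
Does 5 already reach 6? Reachable from 5: [0, 1, 4, 5, 6]. YES -> cycle!
Still a DAG? no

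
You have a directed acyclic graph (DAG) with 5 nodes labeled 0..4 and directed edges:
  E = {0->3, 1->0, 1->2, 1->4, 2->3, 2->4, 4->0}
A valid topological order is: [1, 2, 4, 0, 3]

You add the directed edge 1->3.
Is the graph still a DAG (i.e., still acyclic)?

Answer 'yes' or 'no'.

Answer: yes

Derivation:
Given toposort: [1, 2, 4, 0, 3]
Position of 1: index 0; position of 3: index 4
New edge 1->3: forward
Forward edge: respects the existing order. Still a DAG, same toposort still valid.
Still a DAG? yes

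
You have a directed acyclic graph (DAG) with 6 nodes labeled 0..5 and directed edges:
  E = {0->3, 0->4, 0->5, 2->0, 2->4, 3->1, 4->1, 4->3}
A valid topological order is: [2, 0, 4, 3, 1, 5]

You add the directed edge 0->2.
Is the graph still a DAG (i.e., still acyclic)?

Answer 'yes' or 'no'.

Given toposort: [2, 0, 4, 3, 1, 5]
Position of 0: index 1; position of 2: index 0
New edge 0->2: backward (u after v in old order)
Backward edge: old toposort is now invalid. Check if this creates a cycle.
Does 2 already reach 0? Reachable from 2: [0, 1, 2, 3, 4, 5]. YES -> cycle!
Still a DAG? no

Answer: no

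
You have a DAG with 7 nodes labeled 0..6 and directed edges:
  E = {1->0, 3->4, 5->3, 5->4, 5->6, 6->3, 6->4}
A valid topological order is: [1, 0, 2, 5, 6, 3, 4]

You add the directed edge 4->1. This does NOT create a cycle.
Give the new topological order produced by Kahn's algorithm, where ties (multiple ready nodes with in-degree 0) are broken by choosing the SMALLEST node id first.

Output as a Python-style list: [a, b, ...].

Old toposort: [1, 0, 2, 5, 6, 3, 4]
Added edge: 4->1
Position of 4 (6) > position of 1 (0). Must reorder: 4 must now come before 1.
Run Kahn's algorithm (break ties by smallest node id):
  initial in-degrees: [1, 1, 0, 2, 3, 0, 1]
  ready (indeg=0): [2, 5]
  pop 2: no out-edges | ready=[5] | order so far=[2]
  pop 5: indeg[3]->1; indeg[4]->2; indeg[6]->0 | ready=[6] | order so far=[2, 5]
  pop 6: indeg[3]->0; indeg[4]->1 | ready=[3] | order so far=[2, 5, 6]
  pop 3: indeg[4]->0 | ready=[4] | order so far=[2, 5, 6, 3]
  pop 4: indeg[1]->0 | ready=[1] | order so far=[2, 5, 6, 3, 4]
  pop 1: indeg[0]->0 | ready=[0] | order so far=[2, 5, 6, 3, 4, 1]
  pop 0: no out-edges | ready=[] | order so far=[2, 5, 6, 3, 4, 1, 0]
  Result: [2, 5, 6, 3, 4, 1, 0]

Answer: [2, 5, 6, 3, 4, 1, 0]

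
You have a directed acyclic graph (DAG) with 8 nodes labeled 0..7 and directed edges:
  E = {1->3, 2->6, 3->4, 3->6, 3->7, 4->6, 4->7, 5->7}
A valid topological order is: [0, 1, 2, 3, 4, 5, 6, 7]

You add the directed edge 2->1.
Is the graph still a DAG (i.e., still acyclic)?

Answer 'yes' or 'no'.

Answer: yes

Derivation:
Given toposort: [0, 1, 2, 3, 4, 5, 6, 7]
Position of 2: index 2; position of 1: index 1
New edge 2->1: backward (u after v in old order)
Backward edge: old toposort is now invalid. Check if this creates a cycle.
Does 1 already reach 2? Reachable from 1: [1, 3, 4, 6, 7]. NO -> still a DAG (reorder needed).
Still a DAG? yes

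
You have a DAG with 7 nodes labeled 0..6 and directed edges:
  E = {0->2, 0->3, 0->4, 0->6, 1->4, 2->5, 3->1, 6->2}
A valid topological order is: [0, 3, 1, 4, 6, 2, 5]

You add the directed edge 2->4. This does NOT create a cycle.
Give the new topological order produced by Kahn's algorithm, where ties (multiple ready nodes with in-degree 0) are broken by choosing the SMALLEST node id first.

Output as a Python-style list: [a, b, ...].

Old toposort: [0, 3, 1, 4, 6, 2, 5]
Added edge: 2->4
Position of 2 (5) > position of 4 (3). Must reorder: 2 must now come before 4.
Run Kahn's algorithm (break ties by smallest node id):
  initial in-degrees: [0, 1, 2, 1, 3, 1, 1]
  ready (indeg=0): [0]
  pop 0: indeg[2]->1; indeg[3]->0; indeg[4]->2; indeg[6]->0 | ready=[3, 6] | order so far=[0]
  pop 3: indeg[1]->0 | ready=[1, 6] | order so far=[0, 3]
  pop 1: indeg[4]->1 | ready=[6] | order so far=[0, 3, 1]
  pop 6: indeg[2]->0 | ready=[2] | order so far=[0, 3, 1, 6]
  pop 2: indeg[4]->0; indeg[5]->0 | ready=[4, 5] | order so far=[0, 3, 1, 6, 2]
  pop 4: no out-edges | ready=[5] | order so far=[0, 3, 1, 6, 2, 4]
  pop 5: no out-edges | ready=[] | order so far=[0, 3, 1, 6, 2, 4, 5]
  Result: [0, 3, 1, 6, 2, 4, 5]

Answer: [0, 3, 1, 6, 2, 4, 5]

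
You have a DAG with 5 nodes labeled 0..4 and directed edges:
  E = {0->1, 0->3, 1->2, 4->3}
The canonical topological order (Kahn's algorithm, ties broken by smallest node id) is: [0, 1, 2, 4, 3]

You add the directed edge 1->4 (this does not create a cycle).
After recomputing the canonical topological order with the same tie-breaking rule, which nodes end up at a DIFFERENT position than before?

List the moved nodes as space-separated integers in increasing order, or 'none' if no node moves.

Answer: none

Derivation:
Old toposort: [0, 1, 2, 4, 3]
Added edge 1->4
Recompute Kahn (smallest-id tiebreak):
  initial in-degrees: [0, 1, 1, 2, 1]
  ready (indeg=0): [0]
  pop 0: indeg[1]->0; indeg[3]->1 | ready=[1] | order so far=[0]
  pop 1: indeg[2]->0; indeg[4]->0 | ready=[2, 4] | order so far=[0, 1]
  pop 2: no out-edges | ready=[4] | order so far=[0, 1, 2]
  pop 4: indeg[3]->0 | ready=[3] | order so far=[0, 1, 2, 4]
  pop 3: no out-edges | ready=[] | order so far=[0, 1, 2, 4, 3]
New canonical toposort: [0, 1, 2, 4, 3]
Compare positions:
  Node 0: index 0 -> 0 (same)
  Node 1: index 1 -> 1 (same)
  Node 2: index 2 -> 2 (same)
  Node 3: index 4 -> 4 (same)
  Node 4: index 3 -> 3 (same)
Nodes that changed position: none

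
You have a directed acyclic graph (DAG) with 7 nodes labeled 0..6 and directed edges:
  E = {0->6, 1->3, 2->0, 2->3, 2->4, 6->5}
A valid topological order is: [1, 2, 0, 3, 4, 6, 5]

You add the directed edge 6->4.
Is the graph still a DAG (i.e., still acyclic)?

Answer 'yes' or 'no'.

Answer: yes

Derivation:
Given toposort: [1, 2, 0, 3, 4, 6, 5]
Position of 6: index 5; position of 4: index 4
New edge 6->4: backward (u after v in old order)
Backward edge: old toposort is now invalid. Check if this creates a cycle.
Does 4 already reach 6? Reachable from 4: [4]. NO -> still a DAG (reorder needed).
Still a DAG? yes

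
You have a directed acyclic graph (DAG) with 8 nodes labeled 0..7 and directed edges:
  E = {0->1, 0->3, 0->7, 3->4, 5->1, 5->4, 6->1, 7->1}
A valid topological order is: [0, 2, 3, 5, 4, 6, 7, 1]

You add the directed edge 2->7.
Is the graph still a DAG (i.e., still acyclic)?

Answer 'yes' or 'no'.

Given toposort: [0, 2, 3, 5, 4, 6, 7, 1]
Position of 2: index 1; position of 7: index 6
New edge 2->7: forward
Forward edge: respects the existing order. Still a DAG, same toposort still valid.
Still a DAG? yes

Answer: yes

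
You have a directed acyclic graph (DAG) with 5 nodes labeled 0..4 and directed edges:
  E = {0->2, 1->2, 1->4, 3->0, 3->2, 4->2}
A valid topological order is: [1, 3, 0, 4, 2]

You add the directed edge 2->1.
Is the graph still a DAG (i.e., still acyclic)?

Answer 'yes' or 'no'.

Answer: no

Derivation:
Given toposort: [1, 3, 0, 4, 2]
Position of 2: index 4; position of 1: index 0
New edge 2->1: backward (u after v in old order)
Backward edge: old toposort is now invalid. Check if this creates a cycle.
Does 1 already reach 2? Reachable from 1: [1, 2, 4]. YES -> cycle!
Still a DAG? no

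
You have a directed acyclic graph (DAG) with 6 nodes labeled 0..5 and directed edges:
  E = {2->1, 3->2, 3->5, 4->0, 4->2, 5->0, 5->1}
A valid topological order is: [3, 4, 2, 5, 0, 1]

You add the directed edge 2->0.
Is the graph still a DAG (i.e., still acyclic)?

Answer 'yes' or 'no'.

Given toposort: [3, 4, 2, 5, 0, 1]
Position of 2: index 2; position of 0: index 4
New edge 2->0: forward
Forward edge: respects the existing order. Still a DAG, same toposort still valid.
Still a DAG? yes

Answer: yes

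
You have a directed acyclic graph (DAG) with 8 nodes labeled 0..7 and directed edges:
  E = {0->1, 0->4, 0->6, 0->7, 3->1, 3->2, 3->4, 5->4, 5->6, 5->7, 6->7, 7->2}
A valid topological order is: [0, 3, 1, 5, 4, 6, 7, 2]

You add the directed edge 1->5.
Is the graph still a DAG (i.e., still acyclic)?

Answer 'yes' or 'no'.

Given toposort: [0, 3, 1, 5, 4, 6, 7, 2]
Position of 1: index 2; position of 5: index 3
New edge 1->5: forward
Forward edge: respects the existing order. Still a DAG, same toposort still valid.
Still a DAG? yes

Answer: yes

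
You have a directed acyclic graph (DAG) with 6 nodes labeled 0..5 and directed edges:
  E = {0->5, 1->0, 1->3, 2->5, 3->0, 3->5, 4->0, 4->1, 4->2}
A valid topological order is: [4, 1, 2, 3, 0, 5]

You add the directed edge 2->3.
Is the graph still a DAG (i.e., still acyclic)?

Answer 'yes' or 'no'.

Given toposort: [4, 1, 2, 3, 0, 5]
Position of 2: index 2; position of 3: index 3
New edge 2->3: forward
Forward edge: respects the existing order. Still a DAG, same toposort still valid.
Still a DAG? yes

Answer: yes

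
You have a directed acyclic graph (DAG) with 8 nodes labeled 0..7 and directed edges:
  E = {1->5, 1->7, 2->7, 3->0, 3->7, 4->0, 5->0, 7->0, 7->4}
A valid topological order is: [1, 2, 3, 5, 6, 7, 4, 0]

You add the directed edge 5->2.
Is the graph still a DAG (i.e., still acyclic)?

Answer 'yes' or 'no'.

Answer: yes

Derivation:
Given toposort: [1, 2, 3, 5, 6, 7, 4, 0]
Position of 5: index 3; position of 2: index 1
New edge 5->2: backward (u after v in old order)
Backward edge: old toposort is now invalid. Check if this creates a cycle.
Does 2 already reach 5? Reachable from 2: [0, 2, 4, 7]. NO -> still a DAG (reorder needed).
Still a DAG? yes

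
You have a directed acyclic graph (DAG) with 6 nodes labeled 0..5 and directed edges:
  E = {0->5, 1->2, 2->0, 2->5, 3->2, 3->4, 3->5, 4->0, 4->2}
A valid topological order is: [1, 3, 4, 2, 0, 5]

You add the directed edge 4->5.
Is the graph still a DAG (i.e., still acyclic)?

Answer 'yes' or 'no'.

Answer: yes

Derivation:
Given toposort: [1, 3, 4, 2, 0, 5]
Position of 4: index 2; position of 5: index 5
New edge 4->5: forward
Forward edge: respects the existing order. Still a DAG, same toposort still valid.
Still a DAG? yes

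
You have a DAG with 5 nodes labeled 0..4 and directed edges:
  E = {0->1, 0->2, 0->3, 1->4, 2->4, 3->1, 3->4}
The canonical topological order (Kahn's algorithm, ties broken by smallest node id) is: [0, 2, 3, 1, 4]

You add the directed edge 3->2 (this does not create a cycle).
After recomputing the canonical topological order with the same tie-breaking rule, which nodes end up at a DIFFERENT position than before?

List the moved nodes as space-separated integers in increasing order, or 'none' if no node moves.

Answer: 1 2 3

Derivation:
Old toposort: [0, 2, 3, 1, 4]
Added edge 3->2
Recompute Kahn (smallest-id tiebreak):
  initial in-degrees: [0, 2, 2, 1, 3]
  ready (indeg=0): [0]
  pop 0: indeg[1]->1; indeg[2]->1; indeg[3]->0 | ready=[3] | order so far=[0]
  pop 3: indeg[1]->0; indeg[2]->0; indeg[4]->2 | ready=[1, 2] | order so far=[0, 3]
  pop 1: indeg[4]->1 | ready=[2] | order so far=[0, 3, 1]
  pop 2: indeg[4]->0 | ready=[4] | order so far=[0, 3, 1, 2]
  pop 4: no out-edges | ready=[] | order so far=[0, 3, 1, 2, 4]
New canonical toposort: [0, 3, 1, 2, 4]
Compare positions:
  Node 0: index 0 -> 0 (same)
  Node 1: index 3 -> 2 (moved)
  Node 2: index 1 -> 3 (moved)
  Node 3: index 2 -> 1 (moved)
  Node 4: index 4 -> 4 (same)
Nodes that changed position: 1 2 3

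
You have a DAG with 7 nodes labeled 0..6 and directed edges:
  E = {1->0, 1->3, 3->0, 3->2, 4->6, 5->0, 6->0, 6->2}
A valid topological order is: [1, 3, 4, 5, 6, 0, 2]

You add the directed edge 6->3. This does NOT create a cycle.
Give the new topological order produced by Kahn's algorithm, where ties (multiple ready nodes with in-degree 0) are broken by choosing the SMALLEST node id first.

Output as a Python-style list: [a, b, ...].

Old toposort: [1, 3, 4, 5, 6, 0, 2]
Added edge: 6->3
Position of 6 (4) > position of 3 (1). Must reorder: 6 must now come before 3.
Run Kahn's algorithm (break ties by smallest node id):
  initial in-degrees: [4, 0, 2, 2, 0, 0, 1]
  ready (indeg=0): [1, 4, 5]
  pop 1: indeg[0]->3; indeg[3]->1 | ready=[4, 5] | order so far=[1]
  pop 4: indeg[6]->0 | ready=[5, 6] | order so far=[1, 4]
  pop 5: indeg[0]->2 | ready=[6] | order so far=[1, 4, 5]
  pop 6: indeg[0]->1; indeg[2]->1; indeg[3]->0 | ready=[3] | order so far=[1, 4, 5, 6]
  pop 3: indeg[0]->0; indeg[2]->0 | ready=[0, 2] | order so far=[1, 4, 5, 6, 3]
  pop 0: no out-edges | ready=[2] | order so far=[1, 4, 5, 6, 3, 0]
  pop 2: no out-edges | ready=[] | order so far=[1, 4, 5, 6, 3, 0, 2]
  Result: [1, 4, 5, 6, 3, 0, 2]

Answer: [1, 4, 5, 6, 3, 0, 2]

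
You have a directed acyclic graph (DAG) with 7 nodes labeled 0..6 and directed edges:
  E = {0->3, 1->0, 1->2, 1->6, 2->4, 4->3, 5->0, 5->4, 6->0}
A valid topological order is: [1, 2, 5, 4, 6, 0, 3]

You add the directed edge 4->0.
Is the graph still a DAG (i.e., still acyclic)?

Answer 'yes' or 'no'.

Answer: yes

Derivation:
Given toposort: [1, 2, 5, 4, 6, 0, 3]
Position of 4: index 3; position of 0: index 5
New edge 4->0: forward
Forward edge: respects the existing order. Still a DAG, same toposort still valid.
Still a DAG? yes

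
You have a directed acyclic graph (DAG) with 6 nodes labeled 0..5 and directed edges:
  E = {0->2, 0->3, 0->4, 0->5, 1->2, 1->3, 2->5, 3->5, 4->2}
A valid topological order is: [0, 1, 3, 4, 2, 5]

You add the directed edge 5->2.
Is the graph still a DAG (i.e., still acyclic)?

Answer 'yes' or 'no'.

Answer: no

Derivation:
Given toposort: [0, 1, 3, 4, 2, 5]
Position of 5: index 5; position of 2: index 4
New edge 5->2: backward (u after v in old order)
Backward edge: old toposort is now invalid. Check if this creates a cycle.
Does 2 already reach 5? Reachable from 2: [2, 5]. YES -> cycle!
Still a DAG? no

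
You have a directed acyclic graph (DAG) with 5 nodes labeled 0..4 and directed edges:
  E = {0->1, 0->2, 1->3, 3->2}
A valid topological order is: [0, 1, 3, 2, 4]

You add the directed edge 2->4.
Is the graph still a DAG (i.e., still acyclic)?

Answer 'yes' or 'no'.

Answer: yes

Derivation:
Given toposort: [0, 1, 3, 2, 4]
Position of 2: index 3; position of 4: index 4
New edge 2->4: forward
Forward edge: respects the existing order. Still a DAG, same toposort still valid.
Still a DAG? yes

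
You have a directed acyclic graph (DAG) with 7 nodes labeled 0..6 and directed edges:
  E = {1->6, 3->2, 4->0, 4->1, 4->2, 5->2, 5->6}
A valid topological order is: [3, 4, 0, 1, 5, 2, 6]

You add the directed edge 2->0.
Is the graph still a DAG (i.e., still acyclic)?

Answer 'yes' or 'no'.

Answer: yes

Derivation:
Given toposort: [3, 4, 0, 1, 5, 2, 6]
Position of 2: index 5; position of 0: index 2
New edge 2->0: backward (u after v in old order)
Backward edge: old toposort is now invalid. Check if this creates a cycle.
Does 0 already reach 2? Reachable from 0: [0]. NO -> still a DAG (reorder needed).
Still a DAG? yes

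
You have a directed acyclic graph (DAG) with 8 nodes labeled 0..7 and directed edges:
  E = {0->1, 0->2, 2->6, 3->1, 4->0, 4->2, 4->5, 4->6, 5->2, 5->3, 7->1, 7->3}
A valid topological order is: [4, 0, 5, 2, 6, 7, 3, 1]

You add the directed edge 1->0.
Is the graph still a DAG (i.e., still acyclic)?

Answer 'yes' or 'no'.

Answer: no

Derivation:
Given toposort: [4, 0, 5, 2, 6, 7, 3, 1]
Position of 1: index 7; position of 0: index 1
New edge 1->0: backward (u after v in old order)
Backward edge: old toposort is now invalid. Check if this creates a cycle.
Does 0 already reach 1? Reachable from 0: [0, 1, 2, 6]. YES -> cycle!
Still a DAG? no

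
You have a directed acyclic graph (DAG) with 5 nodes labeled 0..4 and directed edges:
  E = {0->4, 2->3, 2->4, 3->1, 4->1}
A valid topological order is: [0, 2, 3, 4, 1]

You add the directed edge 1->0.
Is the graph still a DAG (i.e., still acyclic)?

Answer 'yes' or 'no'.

Answer: no

Derivation:
Given toposort: [0, 2, 3, 4, 1]
Position of 1: index 4; position of 0: index 0
New edge 1->0: backward (u after v in old order)
Backward edge: old toposort is now invalid. Check if this creates a cycle.
Does 0 already reach 1? Reachable from 0: [0, 1, 4]. YES -> cycle!
Still a DAG? no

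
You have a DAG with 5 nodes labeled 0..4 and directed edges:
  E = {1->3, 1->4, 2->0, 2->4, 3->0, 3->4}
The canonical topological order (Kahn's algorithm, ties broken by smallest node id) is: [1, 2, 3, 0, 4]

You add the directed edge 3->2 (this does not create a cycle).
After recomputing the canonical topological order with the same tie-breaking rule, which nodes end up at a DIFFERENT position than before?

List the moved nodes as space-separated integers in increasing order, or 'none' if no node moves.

Old toposort: [1, 2, 3, 0, 4]
Added edge 3->2
Recompute Kahn (smallest-id tiebreak):
  initial in-degrees: [2, 0, 1, 1, 3]
  ready (indeg=0): [1]
  pop 1: indeg[3]->0; indeg[4]->2 | ready=[3] | order so far=[1]
  pop 3: indeg[0]->1; indeg[2]->0; indeg[4]->1 | ready=[2] | order so far=[1, 3]
  pop 2: indeg[0]->0; indeg[4]->0 | ready=[0, 4] | order so far=[1, 3, 2]
  pop 0: no out-edges | ready=[4] | order so far=[1, 3, 2, 0]
  pop 4: no out-edges | ready=[] | order so far=[1, 3, 2, 0, 4]
New canonical toposort: [1, 3, 2, 0, 4]
Compare positions:
  Node 0: index 3 -> 3 (same)
  Node 1: index 0 -> 0 (same)
  Node 2: index 1 -> 2 (moved)
  Node 3: index 2 -> 1 (moved)
  Node 4: index 4 -> 4 (same)
Nodes that changed position: 2 3

Answer: 2 3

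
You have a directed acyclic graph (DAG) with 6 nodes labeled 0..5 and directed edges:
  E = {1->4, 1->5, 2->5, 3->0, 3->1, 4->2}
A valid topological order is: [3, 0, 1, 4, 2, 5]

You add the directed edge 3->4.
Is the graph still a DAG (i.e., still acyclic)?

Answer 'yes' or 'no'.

Answer: yes

Derivation:
Given toposort: [3, 0, 1, 4, 2, 5]
Position of 3: index 0; position of 4: index 3
New edge 3->4: forward
Forward edge: respects the existing order. Still a DAG, same toposort still valid.
Still a DAG? yes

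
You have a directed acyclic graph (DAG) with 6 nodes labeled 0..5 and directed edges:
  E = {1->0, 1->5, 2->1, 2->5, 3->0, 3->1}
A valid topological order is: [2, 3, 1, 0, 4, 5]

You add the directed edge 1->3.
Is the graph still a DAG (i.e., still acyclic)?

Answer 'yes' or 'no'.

Answer: no

Derivation:
Given toposort: [2, 3, 1, 0, 4, 5]
Position of 1: index 2; position of 3: index 1
New edge 1->3: backward (u after v in old order)
Backward edge: old toposort is now invalid. Check if this creates a cycle.
Does 3 already reach 1? Reachable from 3: [0, 1, 3, 5]. YES -> cycle!
Still a DAG? no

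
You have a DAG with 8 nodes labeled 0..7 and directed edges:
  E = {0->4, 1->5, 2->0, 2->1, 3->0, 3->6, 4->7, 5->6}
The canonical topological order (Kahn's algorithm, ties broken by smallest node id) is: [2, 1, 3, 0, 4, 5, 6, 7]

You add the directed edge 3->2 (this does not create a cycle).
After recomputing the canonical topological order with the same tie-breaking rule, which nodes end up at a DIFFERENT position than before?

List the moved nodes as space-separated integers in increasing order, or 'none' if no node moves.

Old toposort: [2, 1, 3, 0, 4, 5, 6, 7]
Added edge 3->2
Recompute Kahn (smallest-id tiebreak):
  initial in-degrees: [2, 1, 1, 0, 1, 1, 2, 1]
  ready (indeg=0): [3]
  pop 3: indeg[0]->1; indeg[2]->0; indeg[6]->1 | ready=[2] | order so far=[3]
  pop 2: indeg[0]->0; indeg[1]->0 | ready=[0, 1] | order so far=[3, 2]
  pop 0: indeg[4]->0 | ready=[1, 4] | order so far=[3, 2, 0]
  pop 1: indeg[5]->0 | ready=[4, 5] | order so far=[3, 2, 0, 1]
  pop 4: indeg[7]->0 | ready=[5, 7] | order so far=[3, 2, 0, 1, 4]
  pop 5: indeg[6]->0 | ready=[6, 7] | order so far=[3, 2, 0, 1, 4, 5]
  pop 6: no out-edges | ready=[7] | order so far=[3, 2, 0, 1, 4, 5, 6]
  pop 7: no out-edges | ready=[] | order so far=[3, 2, 0, 1, 4, 5, 6, 7]
New canonical toposort: [3, 2, 0, 1, 4, 5, 6, 7]
Compare positions:
  Node 0: index 3 -> 2 (moved)
  Node 1: index 1 -> 3 (moved)
  Node 2: index 0 -> 1 (moved)
  Node 3: index 2 -> 0 (moved)
  Node 4: index 4 -> 4 (same)
  Node 5: index 5 -> 5 (same)
  Node 6: index 6 -> 6 (same)
  Node 7: index 7 -> 7 (same)
Nodes that changed position: 0 1 2 3

Answer: 0 1 2 3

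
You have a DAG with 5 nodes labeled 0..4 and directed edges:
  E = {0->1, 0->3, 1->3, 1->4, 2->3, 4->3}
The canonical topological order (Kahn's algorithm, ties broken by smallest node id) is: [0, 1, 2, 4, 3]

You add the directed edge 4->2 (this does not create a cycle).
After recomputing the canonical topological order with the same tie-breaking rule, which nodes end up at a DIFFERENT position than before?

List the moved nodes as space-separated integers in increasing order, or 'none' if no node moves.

Old toposort: [0, 1, 2, 4, 3]
Added edge 4->2
Recompute Kahn (smallest-id tiebreak):
  initial in-degrees: [0, 1, 1, 4, 1]
  ready (indeg=0): [0]
  pop 0: indeg[1]->0; indeg[3]->3 | ready=[1] | order so far=[0]
  pop 1: indeg[3]->2; indeg[4]->0 | ready=[4] | order so far=[0, 1]
  pop 4: indeg[2]->0; indeg[3]->1 | ready=[2] | order so far=[0, 1, 4]
  pop 2: indeg[3]->0 | ready=[3] | order so far=[0, 1, 4, 2]
  pop 3: no out-edges | ready=[] | order so far=[0, 1, 4, 2, 3]
New canonical toposort: [0, 1, 4, 2, 3]
Compare positions:
  Node 0: index 0 -> 0 (same)
  Node 1: index 1 -> 1 (same)
  Node 2: index 2 -> 3 (moved)
  Node 3: index 4 -> 4 (same)
  Node 4: index 3 -> 2 (moved)
Nodes that changed position: 2 4

Answer: 2 4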